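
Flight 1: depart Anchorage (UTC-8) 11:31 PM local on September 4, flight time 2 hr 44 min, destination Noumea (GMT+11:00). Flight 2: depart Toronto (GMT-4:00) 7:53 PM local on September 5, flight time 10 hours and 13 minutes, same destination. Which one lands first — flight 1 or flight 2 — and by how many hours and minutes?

the first, by 23 hours 51 minutes

Flight 1 in UTC: 11:31 PM + 8:00 = 7:31 AM on Sep 5.
+2 hours and 44 minutes → arrive 10:15 AM UTC on Sep 5.
Flight 2 in UTC: 7:53 PM + 4:00 = 11:53 PM on Sep 5.
+10 hours 13 minutes → arrive 10:06 AM UTC on Sep 6.
Flight 1 lands earlier by 23 hours 51 minutes.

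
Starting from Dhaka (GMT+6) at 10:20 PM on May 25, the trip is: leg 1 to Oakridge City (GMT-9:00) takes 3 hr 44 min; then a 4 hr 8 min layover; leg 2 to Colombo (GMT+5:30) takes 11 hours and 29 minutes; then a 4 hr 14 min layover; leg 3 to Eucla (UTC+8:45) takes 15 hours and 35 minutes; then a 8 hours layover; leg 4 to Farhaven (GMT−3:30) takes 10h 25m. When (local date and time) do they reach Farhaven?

10:25 PM on May 27

Convert departure to UTC: 10:20 PM − 6:00 = 4:20 PM UTC on May 25.
Add 3 hours and 44 minutes leg 1 → 8:04 PM UTC.
Add 4 hours 8 minutes layover in Oakridge City → 12:12 AM UTC (May 26).
Add 11 hours and 29 minutes leg 2 → 11:41 AM UTC.
Add 4 hours and 14 minutes layover in Colombo → 3:55 PM UTC.
Add 15 hours and 35 minutes leg 3 → 7:30 AM UTC (May 27).
Add 8 hours layover in Eucla → 3:30 PM UTC.
Add 10 hours 25 minutes leg 4 → 1:55 AM UTC (May 28).
Farhaven is UTC−3:30, so local arrival = 1:55 AM − 3:30 = 10:25 PM on May 27.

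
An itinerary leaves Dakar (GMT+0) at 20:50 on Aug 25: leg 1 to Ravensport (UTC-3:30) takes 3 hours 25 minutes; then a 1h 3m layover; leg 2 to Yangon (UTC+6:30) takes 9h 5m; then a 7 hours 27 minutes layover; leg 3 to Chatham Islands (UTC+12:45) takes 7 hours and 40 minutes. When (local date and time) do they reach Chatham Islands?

Dakar is at UTC+0, so departure is already 20:50 UTC on Aug 25.
Add 3 hours 25 minutes leg 1 → 00:15 UTC (Aug 26).
Add 1 hour and 3 minutes layover in Ravensport → 01:18 UTC.
Add 9 hours and 5 minutes leg 2 → 10:23 UTC.
Add 7 hours and 27 minutes layover in Yangon → 17:50 UTC.
Add 7 hours and 40 minutes leg 3 → 01:30 UTC (Aug 27).
Chatham Islands is UTC+12:45, so local arrival = 01:30 + 12:45 = 14:15 on Aug 27.

14:15 on August 27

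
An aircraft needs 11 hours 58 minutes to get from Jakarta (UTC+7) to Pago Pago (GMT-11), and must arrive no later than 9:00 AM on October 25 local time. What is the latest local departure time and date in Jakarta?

Target arrival in UTC: 9:00 AM + 11:00 = 8:00 PM on Oct 25.
Subtract 11 hours and 58 minutes → departure 8:02 AM UTC on Oct 25.
Jakarta is UTC+7:00: 8:02 AM + 7:00 = 3:02 PM on Oct 25.

3:02 PM on October 25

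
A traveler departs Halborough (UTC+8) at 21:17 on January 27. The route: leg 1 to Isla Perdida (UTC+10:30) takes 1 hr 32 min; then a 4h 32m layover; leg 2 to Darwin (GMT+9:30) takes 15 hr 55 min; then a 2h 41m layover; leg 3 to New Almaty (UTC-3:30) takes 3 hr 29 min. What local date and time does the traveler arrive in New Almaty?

Convert departure to UTC: 21:17 − 8:00 = 13:17 UTC on Jan 27.
Add 1 hour 32 minutes leg 1 → 14:49 UTC.
Add 4 hours and 32 minutes layover in Isla Perdida → 19:21 UTC.
Add 15 hours and 55 minutes leg 2 → 11:16 UTC (Jan 28).
Add 2 hours 41 minutes layover in Darwin → 13:57 UTC.
Add 3 hours and 29 minutes leg 3 → 17:26 UTC.
New Almaty is UTC−3:30, so local arrival = 17:26 − 3:30 = 13:56 on Jan 28.

13:56 on Jan 28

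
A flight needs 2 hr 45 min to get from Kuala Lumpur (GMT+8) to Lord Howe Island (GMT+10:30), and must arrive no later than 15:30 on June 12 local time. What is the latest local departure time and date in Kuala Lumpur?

10:15 on Jun 12

Target arrival in UTC: 15:30 − 10:30 = 05:00 on Jun 12.
Subtract 2 hours and 45 minutes → departure 02:15 UTC on Jun 12.
Kuala Lumpur is UTC+8:00: 02:15 + 8:00 = 10:15 on Jun 12.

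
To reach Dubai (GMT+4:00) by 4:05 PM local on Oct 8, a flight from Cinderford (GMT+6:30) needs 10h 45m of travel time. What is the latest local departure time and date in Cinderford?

Target arrival in UTC: 4:05 PM − 4:00 = 12:05 PM on Oct 8.
Subtract 10 hours and 45 minutes → departure 1:20 AM UTC on Oct 8.
Cinderford is UTC+6:30: 1:20 AM + 6:30 = 7:50 AM on Oct 8.

7:50 AM on October 8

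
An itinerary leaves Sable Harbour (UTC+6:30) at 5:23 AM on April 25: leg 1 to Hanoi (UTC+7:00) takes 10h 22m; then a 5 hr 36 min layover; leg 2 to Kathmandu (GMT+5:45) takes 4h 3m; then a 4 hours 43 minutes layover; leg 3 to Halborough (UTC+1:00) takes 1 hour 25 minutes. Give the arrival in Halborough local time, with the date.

2:02 AM on April 26

Convert departure to UTC: 5:23 AM − 6:30 = 10:53 PM UTC on Apr 24.
Add 10 hours 22 minutes leg 1 → 9:15 AM UTC (Apr 25).
Add 5 hours 36 minutes layover in Hanoi → 2:51 PM UTC.
Add 4 hours and 3 minutes leg 2 → 6:54 PM UTC.
Add 4 hours 43 minutes layover in Kathmandu → 11:37 PM UTC.
Add 1 hour and 25 minutes leg 3 → 1:02 AM UTC (Apr 26).
Halborough is UTC+1:00, so local arrival = 1:02 AM + 1:00 = 2:02 AM on Apr 26.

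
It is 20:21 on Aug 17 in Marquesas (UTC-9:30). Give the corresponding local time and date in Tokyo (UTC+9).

14:51 on Aug 18

Tokyo is 18:30 ahead of Marquesas.
Shift by the zone difference: 20:21 + 18:30 = 14:51 on Aug 18 in Tokyo.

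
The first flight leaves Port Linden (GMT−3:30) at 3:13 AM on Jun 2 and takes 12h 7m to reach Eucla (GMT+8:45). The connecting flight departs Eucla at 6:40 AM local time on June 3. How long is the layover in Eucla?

3 hours 5 minutes

Convert departure to UTC: 3:13 AM + 3:30 = 6:43 AM UTC on Jun 2.
Add 12 hours and 7 minutes flight time → 6:50 PM UTC.
Eucla is UTC+8:45, so local arrival = 6:50 PM + 8:45 = 3:35 AM on Jun 3.
Layover = 6:40 AM − 3:35 AM = 3 hours 5 minutes.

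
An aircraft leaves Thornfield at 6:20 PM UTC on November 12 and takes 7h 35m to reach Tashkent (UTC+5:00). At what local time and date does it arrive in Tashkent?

6:55 AM on Nov 13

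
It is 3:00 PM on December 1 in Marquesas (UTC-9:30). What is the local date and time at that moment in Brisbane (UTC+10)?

Brisbane is 19:30 ahead of Marquesas.
Shift by the zone difference: 3:00 PM + 19:30 = 10:30 AM on Dec 2 in Brisbane.

10:30 AM on Dec 2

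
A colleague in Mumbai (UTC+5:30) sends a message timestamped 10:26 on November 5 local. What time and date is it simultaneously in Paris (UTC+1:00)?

In UTC: 10:26 − 5:30 = 04:56 on Nov 5.
Paris is UTC+1:00: 04:56 + 1:00 = 05:56 on Nov 5.

05:56 on November 5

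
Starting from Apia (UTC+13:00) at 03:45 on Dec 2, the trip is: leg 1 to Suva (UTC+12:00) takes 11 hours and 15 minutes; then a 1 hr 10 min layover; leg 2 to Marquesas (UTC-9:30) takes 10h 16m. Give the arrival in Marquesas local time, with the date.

03:56 on Dec 2

Convert departure to UTC: 03:45 − 13:00 = 14:45 UTC on Dec 1.
Add 11 hours 15 minutes leg 1 → 02:00 UTC (Dec 2).
Add 1 hour 10 minutes layover in Suva → 03:10 UTC.
Add 10 hours 16 minutes leg 2 → 13:26 UTC.
Marquesas is UTC−9:30, so local arrival = 13:26 − 9:30 = 03:56 on Dec 2.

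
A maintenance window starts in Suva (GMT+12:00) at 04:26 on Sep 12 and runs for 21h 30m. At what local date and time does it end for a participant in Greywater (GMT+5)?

Convert start to UTC: 04:26 − 12:00 = 16:26 UTC on Sep 11.
Add 21 hours and 30 minutes duration → 13:56 UTC (Sep 12).
Greywater is UTC+5:00, so local end time = 13:56 + 5:00 = 18:56 on Sep 12.

18:56 on Sep 12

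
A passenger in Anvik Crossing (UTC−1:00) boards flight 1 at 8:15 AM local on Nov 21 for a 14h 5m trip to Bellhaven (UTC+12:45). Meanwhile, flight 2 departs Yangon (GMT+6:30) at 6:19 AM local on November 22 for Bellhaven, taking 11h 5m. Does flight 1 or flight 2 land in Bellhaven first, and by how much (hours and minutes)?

the first, by 11 hours 34 minutes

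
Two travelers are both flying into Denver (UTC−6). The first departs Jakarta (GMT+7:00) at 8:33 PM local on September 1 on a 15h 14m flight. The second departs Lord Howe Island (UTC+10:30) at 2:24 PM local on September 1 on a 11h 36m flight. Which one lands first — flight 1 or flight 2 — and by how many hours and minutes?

Flight 1 in UTC: 8:33 PM − 7:00 = 1:33 PM on Sep 1.
+15 hours 14 minutes → arrive 4:47 AM UTC on Sep 2.
Flight 2 in UTC: 2:24 PM − 10:30 = 3:54 AM on Sep 1.
+11 hours and 36 minutes → arrive 3:30 PM UTC on Sep 1.
Flight 2 lands earlier by 13 hours 17 minutes.

the second, by 13 hours 17 minutes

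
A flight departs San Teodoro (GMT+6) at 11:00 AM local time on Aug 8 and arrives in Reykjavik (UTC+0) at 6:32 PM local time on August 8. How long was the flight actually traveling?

Reykjavik is 6:00 behind San Teodoro.
Clock-face elapsed time (ignoring zones) is 7 hours 32 minutes.
Actual elapsed = 7 hours 32 minutes + 6:00 = 13 hours 32 minutes.

13 hours 32 minutes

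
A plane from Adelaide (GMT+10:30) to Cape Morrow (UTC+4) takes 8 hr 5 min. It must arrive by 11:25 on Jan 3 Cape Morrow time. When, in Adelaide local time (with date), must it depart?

09:50 on January 3

Target arrival in UTC: 11:25 − 4:00 = 07:25 on Jan 3.
Subtract 8 hours 5 minutes → departure 23:20 UTC on Jan 2.
Adelaide is UTC+10:30: 23:20 + 10:30 = 09:50 on Jan 3.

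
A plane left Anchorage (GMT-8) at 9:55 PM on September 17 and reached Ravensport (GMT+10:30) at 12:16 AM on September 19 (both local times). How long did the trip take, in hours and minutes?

7 hours 51 minutes

Ravensport is 18:30 ahead of Anchorage.
Clock-face elapsed time (ignoring zones) is 26 hours 21 minutes.
Actual elapsed = 26 hours 21 minutes − 18:30 = 7 hours 51 minutes.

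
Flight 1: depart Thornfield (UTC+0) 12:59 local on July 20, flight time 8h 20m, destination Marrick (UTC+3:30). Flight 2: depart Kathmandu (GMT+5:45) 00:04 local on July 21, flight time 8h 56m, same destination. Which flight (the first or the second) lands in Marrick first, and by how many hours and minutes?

the first, by 5 hours 56 minutes

Flight 1 departs at 12:59 UTC (Jul 20).
+8 hours 20 minutes → arrive 21:19 UTC on Jul 20.
Flight 2 in UTC: 00:04 − 5:45 = 18:19 on Jul 20.
+8 hours and 56 minutes → arrive 03:15 UTC on Jul 21.
Flight 1 lands earlier by 5 hours 56 minutes.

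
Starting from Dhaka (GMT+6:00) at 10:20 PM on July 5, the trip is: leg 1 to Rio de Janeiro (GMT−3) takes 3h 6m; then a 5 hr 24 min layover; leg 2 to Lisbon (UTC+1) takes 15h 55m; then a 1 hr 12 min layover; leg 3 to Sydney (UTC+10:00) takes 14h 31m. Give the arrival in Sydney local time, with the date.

Convert departure to UTC: 10:20 PM − 6:00 = 4:20 PM UTC on Jul 5.
Add 3 hours and 6 minutes leg 1 → 7:26 PM UTC.
Add 5 hours and 24 minutes layover in Rio de Janeiro → 12:50 AM UTC (Jul 6).
Add 15 hours 55 minutes leg 2 → 4:45 PM UTC.
Add 1 hour 12 minutes layover in Lisbon → 5:57 PM UTC.
Add 14 hours and 31 minutes leg 3 → 8:28 AM UTC (Jul 7).
Sydney is UTC+10:00, so local arrival = 8:28 AM + 10:00 = 6:28 PM on Jul 7.

6:28 PM on Jul 7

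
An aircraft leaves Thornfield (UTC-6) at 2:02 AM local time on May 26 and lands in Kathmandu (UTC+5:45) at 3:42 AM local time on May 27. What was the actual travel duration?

13 hours 55 minutes

Departure in UTC: 2:02 AM + 6:00 = 8:02 AM on May 26.
Arrival in UTC: 3:42 AM − 5:45 = 9:57 PM on May 26.
Elapsed = 9:57 PM − 8:02 AM = 13 hours 55 minutes.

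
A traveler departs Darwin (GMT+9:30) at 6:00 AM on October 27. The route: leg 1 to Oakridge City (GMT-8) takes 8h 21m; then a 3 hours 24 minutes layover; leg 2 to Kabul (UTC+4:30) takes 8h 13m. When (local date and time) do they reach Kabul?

8:58 PM on October 27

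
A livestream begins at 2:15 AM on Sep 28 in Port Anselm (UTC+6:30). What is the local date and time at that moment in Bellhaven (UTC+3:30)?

In UTC: 2:15 AM − 6:30 = 7:45 PM on Sep 27.
Bellhaven is UTC+3:30: 7:45 PM + 3:30 = 11:15 PM on Sep 27.

11:15 PM on Sep 27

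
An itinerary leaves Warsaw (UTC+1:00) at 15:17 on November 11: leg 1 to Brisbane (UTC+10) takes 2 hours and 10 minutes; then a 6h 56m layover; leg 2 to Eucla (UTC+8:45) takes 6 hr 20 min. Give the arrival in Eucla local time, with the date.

14:28 on November 12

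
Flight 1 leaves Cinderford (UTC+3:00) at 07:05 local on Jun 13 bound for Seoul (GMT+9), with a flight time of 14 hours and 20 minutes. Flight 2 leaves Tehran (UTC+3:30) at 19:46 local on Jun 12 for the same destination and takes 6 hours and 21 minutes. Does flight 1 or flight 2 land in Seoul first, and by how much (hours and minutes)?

the second, by 19 hours 48 minutes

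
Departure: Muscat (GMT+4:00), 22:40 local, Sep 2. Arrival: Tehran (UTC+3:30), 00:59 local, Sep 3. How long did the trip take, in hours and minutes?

Departure in UTC: 22:40 − 4:00 = 18:40 on Sep 2.
Arrival in UTC: 00:59 − 3:30 = 21:29 on Sep 2.
Elapsed = 21:29 − 18:40 = 2 hours 49 minutes.

2 hours 49 minutes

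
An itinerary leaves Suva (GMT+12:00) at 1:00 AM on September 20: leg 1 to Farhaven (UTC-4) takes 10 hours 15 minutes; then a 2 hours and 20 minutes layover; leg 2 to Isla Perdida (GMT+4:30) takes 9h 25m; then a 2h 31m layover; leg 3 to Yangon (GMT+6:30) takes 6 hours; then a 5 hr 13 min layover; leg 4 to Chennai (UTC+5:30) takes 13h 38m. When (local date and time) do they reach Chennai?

7:52 PM on September 21

Convert departure to UTC: 1:00 AM − 12:00 = 1:00 PM UTC on Sep 19.
Add 10 hours 15 minutes leg 1 → 11:15 PM UTC.
Add 2 hours 20 minutes layover in Farhaven → 1:35 AM UTC (Sep 20).
Add 9 hours and 25 minutes leg 2 → 11:00 AM UTC.
Add 2 hours 31 minutes layover in Isla Perdida → 1:31 PM UTC.
Add 6 hours leg 3 → 7:31 PM UTC.
Add 5 hours and 13 minutes layover in Yangon → 12:44 AM UTC (Sep 21).
Add 13 hours and 38 minutes leg 4 → 2:22 PM UTC.
Chennai is UTC+5:30, so local arrival = 2:22 PM + 5:30 = 7:52 PM on Sep 21.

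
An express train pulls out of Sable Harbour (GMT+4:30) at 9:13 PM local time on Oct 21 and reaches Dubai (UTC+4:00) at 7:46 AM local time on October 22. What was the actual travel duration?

Departure in UTC: 9:13 PM − 4:30 = 4:43 PM on Oct 21.
Arrival in UTC: 7:46 AM − 4:00 = 3:46 AM on Oct 22.
Elapsed = 3:46 AM − 4:43 PM (+1 day) = 11 hours 3 minutes.

11 hours 3 minutes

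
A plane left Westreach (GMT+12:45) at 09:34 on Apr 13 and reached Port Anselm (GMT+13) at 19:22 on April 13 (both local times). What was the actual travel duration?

9 hours 33 minutes

Port Anselm is 0:15 ahead of Westreach.
Clock-face elapsed time (ignoring zones) is 9 hours 48 minutes.
Actual elapsed = 9 hours 48 minutes − 0:15 = 9 hours 33 minutes.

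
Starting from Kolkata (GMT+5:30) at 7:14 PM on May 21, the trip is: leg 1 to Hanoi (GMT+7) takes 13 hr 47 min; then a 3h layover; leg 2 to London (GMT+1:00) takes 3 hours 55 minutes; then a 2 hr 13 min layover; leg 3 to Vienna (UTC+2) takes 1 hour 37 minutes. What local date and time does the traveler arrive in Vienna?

4:16 PM on May 22

Convert departure to UTC: 7:14 PM − 5:30 = 1:44 PM UTC on May 21.
Add 13 hours 47 minutes leg 1 → 3:31 AM UTC (May 22).
Add 3 hours layover in Hanoi → 6:31 AM UTC.
Add 3 hours 55 minutes leg 2 → 10:26 AM UTC.
Add 2 hours 13 minutes layover in London → 12:39 PM UTC.
Add 1 hour and 37 minutes leg 3 → 2:16 PM UTC.
Vienna is UTC+2:00, so local arrival = 2:16 PM + 2:00 = 4:16 PM on May 22.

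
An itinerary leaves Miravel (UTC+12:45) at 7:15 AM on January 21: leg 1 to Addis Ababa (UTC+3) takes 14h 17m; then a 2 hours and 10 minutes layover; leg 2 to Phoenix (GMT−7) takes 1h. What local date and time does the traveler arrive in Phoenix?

Convert departure to UTC: 7:15 AM − 12:45 = 6:30 PM UTC on Jan 20.
Add 14 hours 17 minutes leg 1 → 8:47 AM UTC (Jan 21).
Add 2 hours and 10 minutes layover in Addis Ababa → 10:57 AM UTC.
Add 1 hour leg 2 → 11:57 AM UTC.
Phoenix is UTC−7:00, so local arrival = 11:57 AM − 7:00 = 4:57 AM on Jan 21.

4:57 AM on Jan 21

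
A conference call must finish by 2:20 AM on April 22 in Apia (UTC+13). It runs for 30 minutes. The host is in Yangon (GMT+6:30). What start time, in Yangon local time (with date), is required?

Target end time in UTC: 2:20 AM − 13:00 = 1:20 PM on Apr 21.
Subtract 30 minutes → start 12:50 PM UTC on Apr 21.
Yangon is UTC+6:30: 12:50 PM + 6:30 = 7:20 PM on Apr 21.

7:20 PM on April 21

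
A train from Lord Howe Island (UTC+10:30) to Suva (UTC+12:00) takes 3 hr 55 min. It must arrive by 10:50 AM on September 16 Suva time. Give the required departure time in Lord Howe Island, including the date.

5:25 AM on September 16

Target arrival in UTC: 10:50 AM − 12:00 = 10:50 PM on Sep 15.
Subtract 3 hours 55 minutes → departure 6:55 PM UTC on Sep 15.
Lord Howe Island is UTC+10:30: 6:55 PM + 10:30 = 5:25 AM on Sep 16.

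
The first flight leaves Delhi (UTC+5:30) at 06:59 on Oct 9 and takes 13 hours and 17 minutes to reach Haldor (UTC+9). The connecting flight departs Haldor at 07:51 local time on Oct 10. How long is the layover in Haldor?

Convert departure to UTC: 06:59 − 5:30 = 01:29 UTC on Oct 9.
Add 13 hours and 17 minutes flight time → 14:46 UTC.
Haldor is UTC+9:00, so local arrival = 14:46 + 9:00 = 23:46 on Oct 9.
Layover = 07:51 − 23:46 (+1 day) = 8 hours 5 minutes.

8 hours 5 minutes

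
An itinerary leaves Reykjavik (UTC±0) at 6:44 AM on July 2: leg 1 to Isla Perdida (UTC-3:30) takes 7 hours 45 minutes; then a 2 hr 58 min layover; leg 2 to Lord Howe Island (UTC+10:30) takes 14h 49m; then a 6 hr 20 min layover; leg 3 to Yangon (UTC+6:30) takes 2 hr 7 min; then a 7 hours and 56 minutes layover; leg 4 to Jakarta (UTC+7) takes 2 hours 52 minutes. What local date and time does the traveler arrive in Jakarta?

10:31 AM on Jul 4

Reykjavik is at UTC+0, so departure is already 6:44 AM UTC on Jul 2.
Add 7 hours and 45 minutes leg 1 → 2:29 PM UTC.
Add 2 hours 58 minutes layover in Isla Perdida → 5:27 PM UTC.
Add 14 hours 49 minutes leg 2 → 8:16 AM UTC (Jul 3).
Add 6 hours 20 minutes layover in Lord Howe Island → 2:36 PM UTC.
Add 2 hours 7 minutes leg 3 → 4:43 PM UTC.
Add 7 hours 56 minutes layover in Yangon → 12:39 AM UTC (Jul 4).
Add 2 hours and 52 minutes leg 4 → 3:31 AM UTC.
Jakarta is UTC+7:00, so local arrival = 3:31 AM + 7:00 = 10:31 AM on Jul 4.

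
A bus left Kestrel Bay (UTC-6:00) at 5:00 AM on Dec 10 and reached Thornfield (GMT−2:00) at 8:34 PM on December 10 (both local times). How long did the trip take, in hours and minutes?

Departure in UTC: 5:00 AM + 6:00 = 11:00 AM on Dec 10.
Arrival in UTC: 8:34 PM + 2:00 = 10:34 PM on Dec 10.
Elapsed = 10:34 PM − 11:00 AM = 11 hours 34 minutes.

11 hours 34 minutes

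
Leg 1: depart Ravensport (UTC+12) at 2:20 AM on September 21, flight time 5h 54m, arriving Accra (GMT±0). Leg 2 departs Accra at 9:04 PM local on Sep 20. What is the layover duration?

Convert departure to UTC: 2:20 AM − 12:00 = 2:20 PM UTC on Sep 20.
Add 5 hours 54 minutes flight time → 8:14 PM UTC.
Accra is UTC+0, so local arrival is the same: 8:14 PM on Sep 20.
Layover = 9:04 PM − 8:14 PM = 50 minutes.

50 minutes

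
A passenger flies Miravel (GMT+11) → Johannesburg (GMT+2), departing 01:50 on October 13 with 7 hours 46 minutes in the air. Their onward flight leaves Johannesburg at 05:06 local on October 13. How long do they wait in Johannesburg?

4 hours 30 minutes

Convert departure to UTC: 01:50 − 11:00 = 14:50 UTC on Oct 12.
Add 7 hours 46 minutes flight time → 22:36 UTC.
Johannesburg is UTC+2:00, so local arrival = 22:36 + 2:00 = 00:36 on Oct 13.
Layover = 05:06 − 00:36 = 4 hours 30 minutes.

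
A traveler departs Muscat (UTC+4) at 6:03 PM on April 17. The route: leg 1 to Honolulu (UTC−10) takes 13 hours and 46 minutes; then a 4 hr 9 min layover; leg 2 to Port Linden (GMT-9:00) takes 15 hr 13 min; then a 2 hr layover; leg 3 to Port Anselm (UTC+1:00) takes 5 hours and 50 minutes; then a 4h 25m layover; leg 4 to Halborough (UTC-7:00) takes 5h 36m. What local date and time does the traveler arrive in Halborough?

10:02 AM on April 19

Convert departure to UTC: 6:03 PM − 4:00 = 2:03 PM UTC on Apr 17.
Add 13 hours 46 minutes leg 1 → 3:49 AM UTC (Apr 18).
Add 4 hours 9 minutes layover in Honolulu → 7:58 AM UTC.
Add 15 hours and 13 minutes leg 2 → 11:11 PM UTC.
Add 2 hours layover in Port Linden → 1:11 AM UTC (Apr 19).
Add 5 hours and 50 minutes leg 3 → 7:01 AM UTC.
Add 4 hours 25 minutes layover in Port Anselm → 11:26 AM UTC.
Add 5 hours 36 minutes leg 4 → 5:02 PM UTC.
Halborough is UTC−7:00, so local arrival = 5:02 PM − 7:00 = 10:02 AM on Apr 19.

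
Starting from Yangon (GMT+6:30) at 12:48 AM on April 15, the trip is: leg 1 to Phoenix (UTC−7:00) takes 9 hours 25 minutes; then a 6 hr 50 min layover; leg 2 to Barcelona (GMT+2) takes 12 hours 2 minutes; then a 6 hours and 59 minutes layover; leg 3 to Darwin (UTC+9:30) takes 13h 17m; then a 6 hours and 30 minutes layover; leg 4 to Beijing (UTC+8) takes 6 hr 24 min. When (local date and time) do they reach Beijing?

Convert departure to UTC: 12:48 AM − 6:30 = 6:18 PM UTC on Apr 14.
Add 9 hours and 25 minutes leg 1 → 3:43 AM UTC (Apr 15).
Add 6 hours and 50 minutes layover in Phoenix → 10:33 AM UTC.
Add 12 hours 2 minutes leg 2 → 10:35 PM UTC.
Add 6 hours and 59 minutes layover in Barcelona → 5:34 AM UTC (Apr 16).
Add 13 hours 17 minutes leg 3 → 6:51 PM UTC.
Add 6 hours 30 minutes layover in Darwin → 1:21 AM UTC (Apr 17).
Add 6 hours and 24 minutes leg 4 → 7:45 AM UTC.
Beijing is UTC+8:00, so local arrival = 7:45 AM + 8:00 = 3:45 PM on Apr 17.

3:45 PM on April 17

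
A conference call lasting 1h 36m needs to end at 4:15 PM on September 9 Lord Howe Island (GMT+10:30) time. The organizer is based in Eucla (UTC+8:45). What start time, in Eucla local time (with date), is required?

Target end time in UTC: 4:15 PM − 10:30 = 5:45 AM on Sep 9.
Subtract 1 hour 36 minutes → start 4:09 AM UTC on Sep 9.
Eucla is UTC+8:45: 4:09 AM + 8:45 = 12:54 PM on Sep 9.

12:54 PM on Sep 9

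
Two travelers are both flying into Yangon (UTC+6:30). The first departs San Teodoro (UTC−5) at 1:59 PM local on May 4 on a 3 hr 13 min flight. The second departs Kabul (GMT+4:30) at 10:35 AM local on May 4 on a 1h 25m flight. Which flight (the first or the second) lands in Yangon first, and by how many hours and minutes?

the second, by 14 hours 42 minutes

Flight 1 in UTC: 1:59 PM + 5:00 = 6:59 PM on May 4.
+3 hours and 13 minutes → arrive 10:12 PM UTC on May 4.
Flight 2 in UTC: 10:35 AM − 4:30 = 6:05 AM on May 4.
+1 hour 25 minutes → arrive 7:30 AM UTC on May 4.
Flight 2 lands earlier by 14 hours 42 minutes.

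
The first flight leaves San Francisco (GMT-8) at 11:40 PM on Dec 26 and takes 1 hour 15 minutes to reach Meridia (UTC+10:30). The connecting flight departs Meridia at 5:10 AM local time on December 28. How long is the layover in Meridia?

Convert departure to UTC: 11:40 PM + 8:00 = 7:40 AM UTC on Dec 27.
Add 1 hour 15 minutes flight time → 8:55 AM UTC.
Meridia is UTC+10:30, so local arrival = 8:55 AM + 10:30 = 7:25 PM on Dec 27.
Layover = 5:10 AM − 7:25 PM (+1 day) = 9 hours 45 minutes.

9 hours 45 minutes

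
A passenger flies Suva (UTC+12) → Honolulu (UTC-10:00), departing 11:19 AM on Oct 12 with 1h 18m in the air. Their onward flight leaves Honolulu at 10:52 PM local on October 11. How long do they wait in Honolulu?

8 hours 15 minutes

Convert departure to UTC: 11:19 AM − 12:00 = 11:19 PM UTC on Oct 11.
Add 1 hour and 18 minutes flight time → 12:37 AM UTC (Oct 12).
Honolulu is UTC−10:00, so local arrival = 12:37 AM − 10:00 = 2:37 PM on Oct 11.
Layover = 10:52 PM − 2:37 PM = 8 hours 15 minutes.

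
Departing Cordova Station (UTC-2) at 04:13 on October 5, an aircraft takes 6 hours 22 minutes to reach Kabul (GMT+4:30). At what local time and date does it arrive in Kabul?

Convert departure to UTC: 04:13 + 2:00 = 06:13 UTC on Oct 5.
Add 6 hours and 22 minutes travel time → 12:35 UTC.
Kabul is UTC+4:30, so local arrival = 12:35 + 4:30 = 17:05 on Oct 5.

17:05 on October 5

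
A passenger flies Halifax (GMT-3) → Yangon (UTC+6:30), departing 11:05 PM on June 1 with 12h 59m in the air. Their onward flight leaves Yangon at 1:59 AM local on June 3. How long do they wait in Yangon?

Convert departure to UTC: 11:05 PM + 3:00 = 2:05 AM UTC on Jun 2.
Add 12 hours 59 minutes flight time → 3:04 PM UTC.
Yangon is UTC+6:30, so local arrival = 3:04 PM + 6:30 = 9:34 PM on Jun 2.
Layover = 1:59 AM − 9:34 PM (+1 day) = 4 hours 25 minutes.

4 hours 25 minutes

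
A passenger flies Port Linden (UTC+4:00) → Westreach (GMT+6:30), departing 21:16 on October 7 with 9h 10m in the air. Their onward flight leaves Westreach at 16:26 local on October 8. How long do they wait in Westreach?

7 hours 30 minutes

Convert departure to UTC: 21:16 − 4:00 = 17:16 UTC on Oct 7.
Add 9 hours and 10 minutes flight time → 02:26 UTC (Oct 8).
Westreach is UTC+6:30, so local arrival = 02:26 + 6:30 = 08:56 on Oct 8.
Layover = 16:26 − 08:56 = 7 hours 30 minutes.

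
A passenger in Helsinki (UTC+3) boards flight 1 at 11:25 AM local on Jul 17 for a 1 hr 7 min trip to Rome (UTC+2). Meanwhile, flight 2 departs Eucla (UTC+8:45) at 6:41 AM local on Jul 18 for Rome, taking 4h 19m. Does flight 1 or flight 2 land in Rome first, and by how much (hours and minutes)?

Flight 1 in UTC: 11:25 AM − 3:00 = 8:25 AM on Jul 17.
+1 hour 7 minutes → arrive 9:32 AM UTC on Jul 17.
Flight 2 in UTC: 6:41 AM − 8:45 = 9:56 PM on Jul 17.
+4 hours and 19 minutes → arrive 2:15 AM UTC on Jul 18.
Flight 1 lands earlier by 16 hours 43 minutes.

the first, by 16 hours 43 minutes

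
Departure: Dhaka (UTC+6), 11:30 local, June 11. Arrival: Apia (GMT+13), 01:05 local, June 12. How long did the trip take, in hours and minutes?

6 hours 35 minutes

Departure in UTC: 11:30 − 6:00 = 05:30 on Jun 11.
Arrival in UTC: 01:05 − 13:00 = 12:05 on Jun 11.
Elapsed = 12:05 − 05:30 = 6 hours 35 minutes.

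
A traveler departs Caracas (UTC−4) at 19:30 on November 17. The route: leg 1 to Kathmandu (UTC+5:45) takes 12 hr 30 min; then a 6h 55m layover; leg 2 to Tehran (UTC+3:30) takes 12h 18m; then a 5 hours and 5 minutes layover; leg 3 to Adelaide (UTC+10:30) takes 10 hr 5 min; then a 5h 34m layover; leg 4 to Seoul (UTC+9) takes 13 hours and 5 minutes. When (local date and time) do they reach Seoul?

Convert departure to UTC: 19:30 + 4:00 = 23:30 UTC on Nov 17.
Add 12 hours 30 minutes leg 1 → 12:00 UTC (Nov 18).
Add 6 hours and 55 minutes layover in Kathmandu → 18:55 UTC.
Add 12 hours 18 minutes leg 2 → 07:13 UTC (Nov 19).
Add 5 hours and 5 minutes layover in Tehran → 12:18 UTC.
Add 10 hours 5 minutes leg 3 → 22:23 UTC.
Add 5 hours and 34 minutes layover in Adelaide → 03:57 UTC (Nov 20).
Add 13 hours and 5 minutes leg 4 → 17:02 UTC.
Seoul is UTC+9:00, so local arrival = 17:02 + 9:00 = 02:02 on Nov 21.

02:02 on November 21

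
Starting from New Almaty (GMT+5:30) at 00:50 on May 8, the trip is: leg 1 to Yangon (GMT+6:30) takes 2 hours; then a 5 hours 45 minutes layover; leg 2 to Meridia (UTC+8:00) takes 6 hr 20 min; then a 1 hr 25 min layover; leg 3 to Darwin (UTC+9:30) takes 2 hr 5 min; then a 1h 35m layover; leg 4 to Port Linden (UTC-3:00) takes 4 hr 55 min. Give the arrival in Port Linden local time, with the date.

16:25 on May 8

Convert departure to UTC: 00:50 − 5:30 = 19:20 UTC on May 7.
Add 2 hours leg 1 → 21:20 UTC.
Add 5 hours 45 minutes layover in Yangon → 03:05 UTC (May 8).
Add 6 hours and 20 minutes leg 2 → 09:25 UTC.
Add 1 hour and 25 minutes layover in Meridia → 10:50 UTC.
Add 2 hours and 5 minutes leg 3 → 12:55 UTC.
Add 1 hour and 35 minutes layover in Darwin → 14:30 UTC.
Add 4 hours 55 minutes leg 4 → 19:25 UTC.
Port Linden is UTC−3:00, so local arrival = 19:25 − 3:00 = 16:25 on May 8.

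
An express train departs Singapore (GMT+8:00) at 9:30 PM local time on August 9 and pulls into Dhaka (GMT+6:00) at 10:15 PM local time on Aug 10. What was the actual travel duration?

Departure in UTC: 9:30 PM − 8:00 = 1:30 PM on Aug 9.
Arrival in UTC: 10:15 PM − 6:00 = 4:15 PM on Aug 10.
Elapsed = 4:15 PM − 1:30 PM (+1 day) = 26 hours 45 minutes.

26 hours 45 minutes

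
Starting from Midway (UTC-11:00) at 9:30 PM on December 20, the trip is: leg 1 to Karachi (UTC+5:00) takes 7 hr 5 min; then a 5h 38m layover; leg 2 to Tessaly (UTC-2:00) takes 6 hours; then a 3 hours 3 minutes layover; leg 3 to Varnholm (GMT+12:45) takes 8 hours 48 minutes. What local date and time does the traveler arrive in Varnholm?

3:49 AM on Dec 23

Convert departure to UTC: 9:30 PM + 11:00 = 8:30 AM UTC on Dec 21.
Add 7 hours 5 minutes leg 1 → 3:35 PM UTC.
Add 5 hours and 38 minutes layover in Karachi → 9:13 PM UTC.
Add 6 hours leg 2 → 3:13 AM UTC (Dec 22).
Add 3 hours and 3 minutes layover in Tessaly → 6:16 AM UTC.
Add 8 hours 48 minutes leg 3 → 3:04 PM UTC.
Varnholm is UTC+12:45, so local arrival = 3:04 PM + 12:45 = 3:49 AM on Dec 23.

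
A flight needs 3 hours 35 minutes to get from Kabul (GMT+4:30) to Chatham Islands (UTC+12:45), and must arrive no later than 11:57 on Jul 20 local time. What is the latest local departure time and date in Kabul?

00:07 on July 20

Target arrival in UTC: 11:57 − 12:45 = 23:12 on Jul 19.
Subtract 3 hours and 35 minutes → departure 19:37 UTC on Jul 19.
Kabul is UTC+4:30: 19:37 + 4:30 = 00:07 on Jul 20.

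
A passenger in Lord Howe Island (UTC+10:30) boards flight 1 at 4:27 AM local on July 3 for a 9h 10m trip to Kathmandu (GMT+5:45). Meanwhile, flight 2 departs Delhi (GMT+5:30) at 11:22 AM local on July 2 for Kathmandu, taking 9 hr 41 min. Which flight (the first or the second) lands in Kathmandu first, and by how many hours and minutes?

the second, by 11 hours 34 minutes

Flight 1 in UTC: 4:27 AM − 10:30 = 5:57 PM on Jul 2.
+9 hours 10 minutes → arrive 3:07 AM UTC on Jul 3.
Flight 2 in UTC: 11:22 AM − 5:30 = 5:52 AM on Jul 2.
+9 hours 41 minutes → arrive 3:33 PM UTC on Jul 2.
Flight 2 lands earlier by 11 hours 34 minutes.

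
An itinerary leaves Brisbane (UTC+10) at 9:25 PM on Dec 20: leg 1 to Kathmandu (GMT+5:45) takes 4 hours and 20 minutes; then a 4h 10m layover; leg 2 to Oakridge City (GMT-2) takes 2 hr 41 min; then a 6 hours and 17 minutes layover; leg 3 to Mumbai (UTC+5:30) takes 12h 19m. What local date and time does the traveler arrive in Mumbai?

10:42 PM on December 21

Convert departure to UTC: 9:25 PM − 10:00 = 11:25 AM UTC on Dec 20.
Add 4 hours and 20 minutes leg 1 → 3:45 PM UTC.
Add 4 hours 10 minutes layover in Kathmandu → 7:55 PM UTC.
Add 2 hours 41 minutes leg 2 → 10:36 PM UTC.
Add 6 hours 17 minutes layover in Oakridge City → 4:53 AM UTC (Dec 21).
Add 12 hours and 19 minutes leg 3 → 5:12 PM UTC.
Mumbai is UTC+5:30, so local arrival = 5:12 PM + 5:30 = 10:42 PM on Dec 21.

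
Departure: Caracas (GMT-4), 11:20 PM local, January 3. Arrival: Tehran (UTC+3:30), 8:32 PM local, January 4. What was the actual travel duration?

13 hours 42 minutes

Departure in UTC: 11:20 PM + 4:00 = 3:20 AM on Jan 4.
Arrival in UTC: 8:32 PM − 3:30 = 5:02 PM on Jan 4.
Elapsed = 5:02 PM − 3:20 AM = 13 hours 42 minutes.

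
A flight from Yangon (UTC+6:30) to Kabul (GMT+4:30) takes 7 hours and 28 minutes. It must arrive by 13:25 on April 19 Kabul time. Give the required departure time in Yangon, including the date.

07:57 on April 19

Target arrival in UTC: 13:25 − 4:30 = 08:55 on Apr 19.
Subtract 7 hours and 28 minutes → departure 01:27 UTC on Apr 19.
Yangon is UTC+6:30: 01:27 + 6:30 = 07:57 on Apr 19.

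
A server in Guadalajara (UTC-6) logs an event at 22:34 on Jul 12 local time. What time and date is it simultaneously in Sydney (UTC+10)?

In UTC: 22:34 + 6:00 = 04:34 on Jul 13.
Sydney is UTC+10:00: 04:34 + 10:00 = 14:34 on Jul 13.

14:34 on July 13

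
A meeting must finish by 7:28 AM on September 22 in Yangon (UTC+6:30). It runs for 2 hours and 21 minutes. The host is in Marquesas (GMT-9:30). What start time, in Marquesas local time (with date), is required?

1:07 PM on Sep 21

Target end time in UTC: 7:28 AM − 6:30 = 12:58 AM on Sep 22.
Subtract 2 hours and 21 minutes → start 10:37 PM UTC on Sep 21.
Marquesas is UTC−9:30: 10:37 PM − 9:30 = 1:07 PM on Sep 21.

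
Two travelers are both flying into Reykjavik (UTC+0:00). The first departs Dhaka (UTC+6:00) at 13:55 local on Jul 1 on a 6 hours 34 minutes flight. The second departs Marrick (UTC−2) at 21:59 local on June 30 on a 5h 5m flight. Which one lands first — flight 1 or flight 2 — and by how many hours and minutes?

Flight 1 in UTC: 13:55 − 6:00 = 07:55 on Jul 1.
+6 hours and 34 minutes → arrive 14:29 UTC on Jul 1.
Flight 2 in UTC: 21:59 + 2:00 = 23:59 on Jun 30.
+5 hours and 5 minutes → arrive 05:04 UTC on Jul 1.
Flight 2 lands earlier by 9 hours 25 minutes.

the second, by 9 hours 25 minutes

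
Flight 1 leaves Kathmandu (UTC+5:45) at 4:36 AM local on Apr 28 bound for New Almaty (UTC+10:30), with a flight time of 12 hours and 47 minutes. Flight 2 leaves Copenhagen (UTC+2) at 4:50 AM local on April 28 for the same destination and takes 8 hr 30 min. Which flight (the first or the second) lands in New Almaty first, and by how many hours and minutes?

Flight 1 in UTC: 4:36 AM − 5:45 = 10:51 PM on Apr 27.
+12 hours 47 minutes → arrive 11:38 AM UTC on Apr 28.
Flight 2 in UTC: 4:50 AM − 2:00 = 2:50 AM on Apr 28.
+8 hours 30 minutes → arrive 11:20 AM UTC on Apr 28.
Flight 2 lands earlier by 18 minutes.

the second, by 18 minutes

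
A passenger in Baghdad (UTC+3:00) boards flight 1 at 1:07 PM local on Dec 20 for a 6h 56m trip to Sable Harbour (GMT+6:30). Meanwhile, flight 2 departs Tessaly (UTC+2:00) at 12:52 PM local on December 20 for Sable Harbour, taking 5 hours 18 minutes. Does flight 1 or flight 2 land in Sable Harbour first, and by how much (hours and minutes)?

the second, by 53 minutes

Flight 1 in UTC: 1:07 PM − 3:00 = 10:07 AM on Dec 20.
+6 hours 56 minutes → arrive 5:03 PM UTC on Dec 20.
Flight 2 in UTC: 12:52 PM − 2:00 = 10:52 AM on Dec 20.
+5 hours 18 minutes → arrive 4:10 PM UTC on Dec 20.
Flight 2 lands earlier by 53 minutes.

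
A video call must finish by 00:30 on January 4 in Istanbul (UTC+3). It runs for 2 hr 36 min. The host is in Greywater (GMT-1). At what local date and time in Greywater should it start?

17:54 on Jan 3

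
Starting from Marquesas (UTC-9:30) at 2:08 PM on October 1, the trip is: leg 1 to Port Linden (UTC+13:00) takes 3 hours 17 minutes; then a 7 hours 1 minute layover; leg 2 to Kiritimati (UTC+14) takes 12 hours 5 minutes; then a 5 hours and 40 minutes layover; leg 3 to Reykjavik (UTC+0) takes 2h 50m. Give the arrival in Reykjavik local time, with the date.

Convert departure to UTC: 2:08 PM + 9:30 = 11:38 PM UTC on Oct 1.
Add 3 hours and 17 minutes leg 1 → 2:55 AM UTC (Oct 2).
Add 7 hours 1 minute layover in Port Linden → 9:56 AM UTC.
Add 12 hours 5 minutes leg 2 → 10:01 PM UTC.
Add 5 hours and 40 minutes layover in Kiritimati → 3:41 AM UTC (Oct 3).
Add 2 hours 50 minutes leg 3 → 6:31 AM UTC.
Reykjavik is UTC+0, so local arrival is the same: 6:31 AM on Oct 3.

6:31 AM on Oct 3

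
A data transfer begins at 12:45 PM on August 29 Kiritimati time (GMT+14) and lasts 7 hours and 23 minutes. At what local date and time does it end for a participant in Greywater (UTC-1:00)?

Convert start to UTC: 12:45 PM − 14:00 = 10:45 PM UTC on Aug 28.
Add 7 hours and 23 minutes duration → 6:08 AM UTC (Aug 29).
Greywater is UTC−1:00, so local end time = 6:08 AM − 1:00 = 5:08 AM on Aug 29.

5:08 AM on Aug 29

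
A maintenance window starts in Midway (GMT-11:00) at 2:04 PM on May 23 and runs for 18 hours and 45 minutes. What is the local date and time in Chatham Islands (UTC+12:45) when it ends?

8:34 AM on May 25

Chatham Islands is 23:45 ahead of Midway.
After 18 hours and 45 minutes it is 8:49 AM (May 24) in Midway.
Shift by the zone difference: 8:49 AM + 23:45 = 8:34 AM on May 25 in Chatham Islands.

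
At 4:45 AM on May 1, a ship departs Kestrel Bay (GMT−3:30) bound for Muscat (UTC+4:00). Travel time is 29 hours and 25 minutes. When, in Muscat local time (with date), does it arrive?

Convert departure to UTC: 4:45 AM + 3:30 = 8:15 AM UTC on May 1.
Add 29 hours 25 minutes travel time → 1:40 PM UTC (May 2).
Muscat is UTC+4:00, so local arrival = 1:40 PM + 4:00 = 5:40 PM on May 2.

5:40 PM on May 2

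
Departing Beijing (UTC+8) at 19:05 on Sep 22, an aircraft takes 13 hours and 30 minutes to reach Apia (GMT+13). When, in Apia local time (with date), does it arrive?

13:35 on Sep 23

Apia is 5:00 ahead of Beijing.
After 13 hours and 30 minutes it is 08:35 (Sep 23) in Beijing.
Shift by the zone difference: 08:35 + 5:00 = 13:35 on Sep 23 in Apia.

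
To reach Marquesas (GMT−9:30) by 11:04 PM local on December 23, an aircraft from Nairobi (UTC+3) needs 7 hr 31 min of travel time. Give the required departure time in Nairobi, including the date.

4:03 AM on Dec 24

Target arrival in UTC: 11:04 PM + 9:30 = 8:34 AM on Dec 24.
Subtract 7 hours 31 minutes → departure 1:03 AM UTC on Dec 24.
Nairobi is UTC+3:00: 1:03 AM + 3:00 = 4:03 AM on Dec 24.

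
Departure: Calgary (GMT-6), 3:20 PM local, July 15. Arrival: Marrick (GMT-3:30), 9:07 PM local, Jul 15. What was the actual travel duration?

Marrick is 2:30 ahead of Calgary.
Clock-face elapsed time (ignoring zones) is 5 hours 47 minutes.
Actual elapsed = 5 hours 47 minutes − 2:30 = 3 hours 17 minutes.

3 hours 17 minutes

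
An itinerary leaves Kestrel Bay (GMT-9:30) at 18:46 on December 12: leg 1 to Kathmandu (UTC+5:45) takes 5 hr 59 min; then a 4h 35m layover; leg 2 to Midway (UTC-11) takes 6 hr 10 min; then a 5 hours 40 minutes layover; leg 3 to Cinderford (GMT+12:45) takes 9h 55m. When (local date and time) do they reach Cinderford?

01:20 on December 15

Convert departure to UTC: 18:46 + 9:30 = 04:16 UTC on Dec 13.
Add 5 hours 59 minutes leg 1 → 10:15 UTC.
Add 4 hours and 35 minutes layover in Kathmandu → 14:50 UTC.
Add 6 hours and 10 minutes leg 2 → 21:00 UTC.
Add 5 hours and 40 minutes layover in Midway → 02:40 UTC (Dec 14).
Add 9 hours 55 minutes leg 3 → 12:35 UTC.
Cinderford is UTC+12:45, so local arrival = 12:35 + 12:45 = 01:20 on Dec 15.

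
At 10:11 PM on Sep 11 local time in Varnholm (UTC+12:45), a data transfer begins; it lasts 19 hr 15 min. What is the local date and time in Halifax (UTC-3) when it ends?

Convert start to UTC: 10:11 PM − 12:45 = 9:26 AM UTC on Sep 11.
Add 19 hours 15 minutes duration → 4:41 AM UTC (Sep 12).
Halifax is UTC−3:00, so local end time = 4:41 AM − 3:00 = 1:41 AM on Sep 12.

1:41 AM on Sep 12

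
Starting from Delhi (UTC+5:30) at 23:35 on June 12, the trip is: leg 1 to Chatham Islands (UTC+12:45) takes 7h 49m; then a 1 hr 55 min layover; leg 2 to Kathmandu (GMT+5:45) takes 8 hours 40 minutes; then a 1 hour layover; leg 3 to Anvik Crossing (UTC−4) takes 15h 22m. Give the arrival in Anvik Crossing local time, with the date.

00:51 on June 14

Convert departure to UTC: 23:35 − 5:30 = 18:05 UTC on Jun 12.
Add 7 hours and 49 minutes leg 1 → 01:54 UTC (Jun 13).
Add 1 hour 55 minutes layover in Chatham Islands → 03:49 UTC.
Add 8 hours and 40 minutes leg 2 → 12:29 UTC.
Add 1 hour layover in Kathmandu → 13:29 UTC.
Add 15 hours and 22 minutes leg 3 → 04:51 UTC (Jun 14).
Anvik Crossing is UTC−4:00, so local arrival = 04:51 − 4:00 = 00:51 on Jun 14.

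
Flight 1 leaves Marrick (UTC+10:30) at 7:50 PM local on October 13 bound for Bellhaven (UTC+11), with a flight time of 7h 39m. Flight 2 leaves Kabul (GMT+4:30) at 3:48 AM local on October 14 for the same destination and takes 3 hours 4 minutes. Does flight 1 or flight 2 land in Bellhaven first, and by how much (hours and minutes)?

the first, by 9 hours 23 minutes

Flight 1 in UTC: 7:50 PM − 10:30 = 9:20 AM on Oct 13.
+7 hours and 39 minutes → arrive 4:59 PM UTC on Oct 13.
Flight 2 in UTC: 3:48 AM − 4:30 = 11:18 PM on Oct 13.
+3 hours and 4 minutes → arrive 2:22 AM UTC on Oct 14.
Flight 1 lands earlier by 9 hours 23 minutes.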